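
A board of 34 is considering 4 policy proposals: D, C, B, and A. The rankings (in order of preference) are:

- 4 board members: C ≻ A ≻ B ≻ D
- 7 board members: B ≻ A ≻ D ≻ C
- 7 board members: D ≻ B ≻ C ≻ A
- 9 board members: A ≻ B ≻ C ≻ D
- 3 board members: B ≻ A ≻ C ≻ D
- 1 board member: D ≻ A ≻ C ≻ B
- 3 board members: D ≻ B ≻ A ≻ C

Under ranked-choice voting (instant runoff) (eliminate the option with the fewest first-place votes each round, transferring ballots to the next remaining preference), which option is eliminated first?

Round 1: D 11, C 4, B 10, A 9. Eliminate C.

C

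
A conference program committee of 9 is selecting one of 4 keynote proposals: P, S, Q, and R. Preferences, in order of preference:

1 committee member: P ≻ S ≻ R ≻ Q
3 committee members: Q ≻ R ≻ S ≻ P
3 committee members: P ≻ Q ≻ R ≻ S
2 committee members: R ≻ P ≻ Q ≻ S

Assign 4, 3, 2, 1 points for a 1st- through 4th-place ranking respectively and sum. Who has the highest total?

P: 1·4 + 3·1 + 3·4 + 2·3 = 25
S: 1·3 + 3·2 + 3·1 + 2·1 = 14
Q: 1·1 + 3·4 + 3·3 + 2·2 = 26
R: 1·2 + 3·3 + 3·2 + 2·4 = 25
Q has the highest Borda score (26).

Q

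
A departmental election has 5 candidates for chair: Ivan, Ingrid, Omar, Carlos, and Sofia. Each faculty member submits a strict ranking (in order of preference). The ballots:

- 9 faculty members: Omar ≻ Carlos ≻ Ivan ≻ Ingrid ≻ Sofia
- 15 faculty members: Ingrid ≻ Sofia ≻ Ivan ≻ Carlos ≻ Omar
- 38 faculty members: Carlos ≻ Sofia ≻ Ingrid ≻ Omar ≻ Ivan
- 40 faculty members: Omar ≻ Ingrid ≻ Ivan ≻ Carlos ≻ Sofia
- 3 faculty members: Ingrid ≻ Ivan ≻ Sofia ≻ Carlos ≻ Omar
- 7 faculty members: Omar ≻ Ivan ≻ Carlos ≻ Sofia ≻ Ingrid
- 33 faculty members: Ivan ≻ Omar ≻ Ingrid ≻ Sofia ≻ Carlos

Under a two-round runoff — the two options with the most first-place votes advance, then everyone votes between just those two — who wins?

Omar

Round 1 first-place votes: Ivan 33, Ingrid 18, Omar 56, Carlos 38, Sofia 0.
Omar and Carlos advance.
Runoff: Omar is preferred to Carlos by 89 voters; Carlos by 56.
Omar wins the runoff.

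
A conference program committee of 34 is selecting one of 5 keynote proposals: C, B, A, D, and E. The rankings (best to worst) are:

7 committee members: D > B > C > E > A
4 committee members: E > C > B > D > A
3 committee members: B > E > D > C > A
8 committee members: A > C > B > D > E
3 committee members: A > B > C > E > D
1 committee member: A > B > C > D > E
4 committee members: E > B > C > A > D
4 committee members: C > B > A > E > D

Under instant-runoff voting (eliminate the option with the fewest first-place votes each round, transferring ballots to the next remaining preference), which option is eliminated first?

Round 1: C 4, B 3, A 12, D 7, E 8. Eliminate B.

B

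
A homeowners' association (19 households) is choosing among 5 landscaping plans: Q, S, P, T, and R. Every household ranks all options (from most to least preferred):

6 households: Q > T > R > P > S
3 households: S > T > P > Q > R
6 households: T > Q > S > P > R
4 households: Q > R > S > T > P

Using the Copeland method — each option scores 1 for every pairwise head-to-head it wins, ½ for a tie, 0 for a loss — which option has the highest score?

Q

Q: beats S, P, T, and R → score 4.
S: beats P; loses to Q, T, and R → score 1.
P: loses to Q, S, T, and R → score 0.
T: beats S, P, and R; loses to Q → score 3.
R: beats S and P; loses to Q and T → score 2.
Q has the best pairwise record.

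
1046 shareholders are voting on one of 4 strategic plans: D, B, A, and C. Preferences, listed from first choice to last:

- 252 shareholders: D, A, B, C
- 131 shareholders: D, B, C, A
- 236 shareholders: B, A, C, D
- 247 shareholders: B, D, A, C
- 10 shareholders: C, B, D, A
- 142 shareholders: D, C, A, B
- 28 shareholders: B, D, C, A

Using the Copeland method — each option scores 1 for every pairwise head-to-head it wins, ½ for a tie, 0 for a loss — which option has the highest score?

D: beats B, A, and C → score 3.
B: beats A and C; loses to D → score 2.
A: beats C; loses to D and B → score 1.
C: loses to D, B, and A → score 0.
D has the best pairwise record.

D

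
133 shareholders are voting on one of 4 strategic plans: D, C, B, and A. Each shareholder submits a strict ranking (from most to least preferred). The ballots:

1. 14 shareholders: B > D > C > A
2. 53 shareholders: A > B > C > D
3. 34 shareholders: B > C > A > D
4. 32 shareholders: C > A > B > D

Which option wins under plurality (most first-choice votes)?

A

First-place votes: D 0, C 32, B 48, A 53.
A has the most first-place votes.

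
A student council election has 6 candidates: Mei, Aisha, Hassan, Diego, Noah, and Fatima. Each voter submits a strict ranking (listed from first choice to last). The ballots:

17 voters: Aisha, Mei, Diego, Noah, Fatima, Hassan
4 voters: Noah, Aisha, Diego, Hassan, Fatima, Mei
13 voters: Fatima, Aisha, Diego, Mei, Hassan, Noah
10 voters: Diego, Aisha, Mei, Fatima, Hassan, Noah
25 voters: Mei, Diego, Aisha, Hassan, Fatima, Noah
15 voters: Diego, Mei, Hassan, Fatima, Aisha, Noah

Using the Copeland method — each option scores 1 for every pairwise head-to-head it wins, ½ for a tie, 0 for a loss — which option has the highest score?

Mei: beats Hassan, Noah, and Fatima; ties Diego; loses to Aisha → score 3.5.
Aisha: beats Mei, Hassan, Noah, and Fatima; loses to Diego → score 4.
Hassan: beats Noah and Fatima; loses to Mei, Aisha, and Diego → score 2.
Diego: beats Aisha, Hassan, Noah, and Fatima; ties Mei → score 4.5.
Noah: loses to Mei, Aisha, Hassan, Diego, and Fatima → score 0.
Fatima: beats Noah; loses to Mei, Aisha, Hassan, and Diego → score 1.
Diego has the best pairwise record.

Diego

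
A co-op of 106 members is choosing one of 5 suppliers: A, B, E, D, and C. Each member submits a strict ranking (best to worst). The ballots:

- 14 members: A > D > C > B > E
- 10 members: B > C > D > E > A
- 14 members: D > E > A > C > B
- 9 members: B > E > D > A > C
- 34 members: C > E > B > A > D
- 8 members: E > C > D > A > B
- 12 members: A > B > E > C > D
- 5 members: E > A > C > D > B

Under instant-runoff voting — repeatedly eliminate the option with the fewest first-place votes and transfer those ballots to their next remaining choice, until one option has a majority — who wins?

A

Round 1: A 26, B 19, E 13, D 14, C 34. Eliminate E.
Round 2: A 31, B 19, D 14, C 42. Eliminate D.
Round 3: A 45, B 19, C 42. Eliminate B.
Round 4: A 54, C 52. A has a majority.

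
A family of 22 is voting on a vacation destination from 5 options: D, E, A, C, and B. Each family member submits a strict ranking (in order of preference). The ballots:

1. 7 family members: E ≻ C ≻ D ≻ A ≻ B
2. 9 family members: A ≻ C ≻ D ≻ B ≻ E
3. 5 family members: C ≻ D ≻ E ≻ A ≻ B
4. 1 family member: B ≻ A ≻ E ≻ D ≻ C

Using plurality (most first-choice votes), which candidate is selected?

A

First-place votes: D 0, E 7, A 9, C 5, B 1.
A has the most first-place votes.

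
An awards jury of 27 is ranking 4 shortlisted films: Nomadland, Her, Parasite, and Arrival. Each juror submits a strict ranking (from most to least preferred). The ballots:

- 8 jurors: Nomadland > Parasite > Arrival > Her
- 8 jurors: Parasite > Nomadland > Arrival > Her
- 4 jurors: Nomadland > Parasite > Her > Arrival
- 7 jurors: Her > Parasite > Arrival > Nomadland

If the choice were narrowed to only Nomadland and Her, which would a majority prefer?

Nomadland

Voters preferring Nomadland to Her: 20; preferring Her to Nomadland: 7.
Nomadland wins the head-to-head.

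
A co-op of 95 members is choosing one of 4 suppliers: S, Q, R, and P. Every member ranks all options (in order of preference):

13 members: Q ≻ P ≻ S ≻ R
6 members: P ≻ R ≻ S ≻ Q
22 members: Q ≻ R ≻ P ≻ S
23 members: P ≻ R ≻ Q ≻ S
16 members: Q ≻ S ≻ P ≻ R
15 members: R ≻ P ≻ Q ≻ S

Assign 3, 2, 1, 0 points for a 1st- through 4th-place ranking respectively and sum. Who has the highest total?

S: 13·1 + 6·1 + 22·0 + 23·0 + 16·2 + 15·0 = 51
Q: 13·3 + 6·0 + 22·3 + 23·1 + 16·3 + 15·1 = 191
R: 13·0 + 6·2 + 22·2 + 23·2 + 16·0 + 15·3 = 147
P: 13·2 + 6·3 + 22·1 + 23·3 + 16·1 + 15·2 = 181
Q has the highest Borda score (191).

Q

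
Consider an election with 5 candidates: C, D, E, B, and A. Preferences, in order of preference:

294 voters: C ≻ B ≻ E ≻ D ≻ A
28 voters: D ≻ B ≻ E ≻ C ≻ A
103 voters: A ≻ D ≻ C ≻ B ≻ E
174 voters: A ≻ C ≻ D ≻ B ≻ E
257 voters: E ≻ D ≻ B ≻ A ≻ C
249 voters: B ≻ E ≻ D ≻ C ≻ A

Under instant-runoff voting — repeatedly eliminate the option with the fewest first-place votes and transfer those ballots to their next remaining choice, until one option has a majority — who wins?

C

Round 1: C 294, D 28, E 257, B 249, A 277. Eliminate D.
Round 2: C 294, E 257, B 277, A 277. Eliminate E.
Round 3: C 294, B 534, A 277. Eliminate A.
Round 4: C 571, B 534. C has a majority.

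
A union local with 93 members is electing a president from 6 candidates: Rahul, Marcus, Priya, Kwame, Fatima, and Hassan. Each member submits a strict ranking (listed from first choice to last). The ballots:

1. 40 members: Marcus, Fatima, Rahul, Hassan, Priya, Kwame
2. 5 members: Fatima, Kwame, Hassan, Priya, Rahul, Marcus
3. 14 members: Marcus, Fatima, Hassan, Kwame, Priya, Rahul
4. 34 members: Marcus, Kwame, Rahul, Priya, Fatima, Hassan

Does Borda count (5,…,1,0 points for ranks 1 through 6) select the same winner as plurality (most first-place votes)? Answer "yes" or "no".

Borda — scores: Rahul 227, Marcus 440, Priya 132, Kwame 184, Fatima 275, Hassan 137. Winner: Marcus.
Plurality — first-place votes: Rahul 0, Marcus 88, Priya 0, Kwame 0, Fatima 5, Hassan 0. Winner: Marcus.
The two methods agree.

yes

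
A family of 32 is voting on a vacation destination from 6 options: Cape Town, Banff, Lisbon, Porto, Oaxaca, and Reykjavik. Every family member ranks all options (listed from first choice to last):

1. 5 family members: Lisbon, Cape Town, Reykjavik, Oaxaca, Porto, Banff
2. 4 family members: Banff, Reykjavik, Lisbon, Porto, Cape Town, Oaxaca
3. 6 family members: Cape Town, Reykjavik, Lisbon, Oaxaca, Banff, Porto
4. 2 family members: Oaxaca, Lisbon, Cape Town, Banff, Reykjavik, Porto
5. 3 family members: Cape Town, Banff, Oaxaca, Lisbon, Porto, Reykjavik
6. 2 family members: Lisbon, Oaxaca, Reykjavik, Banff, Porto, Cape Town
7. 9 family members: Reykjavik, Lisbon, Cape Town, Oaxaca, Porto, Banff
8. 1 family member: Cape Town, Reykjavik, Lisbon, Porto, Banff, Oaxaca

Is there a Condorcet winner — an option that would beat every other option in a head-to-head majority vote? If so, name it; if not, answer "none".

Checking pairwise contests:
Lisbon beats Cape Town 22–10.
Cape Town beats Banff 26–6.
Reykjavik beats Lisbon 20–12.
Cape Town beats Porto 26–6.
Cape Town beats Oaxaca 28–4.
Cape Town beats Reykjavik 17–15.
Every option loses at least one head-to-head, so there is no Condorcet winner.

none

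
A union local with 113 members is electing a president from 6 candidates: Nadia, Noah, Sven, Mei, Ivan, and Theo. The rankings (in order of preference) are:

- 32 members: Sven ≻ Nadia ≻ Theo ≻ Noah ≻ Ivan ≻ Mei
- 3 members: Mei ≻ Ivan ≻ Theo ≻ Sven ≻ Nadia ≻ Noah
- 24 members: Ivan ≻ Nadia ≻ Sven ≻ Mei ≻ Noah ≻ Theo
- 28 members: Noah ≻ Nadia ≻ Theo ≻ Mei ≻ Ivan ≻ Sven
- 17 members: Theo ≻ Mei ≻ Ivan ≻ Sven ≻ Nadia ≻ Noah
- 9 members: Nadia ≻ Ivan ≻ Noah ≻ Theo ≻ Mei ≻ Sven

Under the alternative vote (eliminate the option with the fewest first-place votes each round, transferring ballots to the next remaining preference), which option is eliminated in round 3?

Theo

Round 1: Nadia 9, Noah 28, Sven 32, Mei 3, Ivan 24, Theo 17. Eliminate Mei.
Round 2: Nadia 9, Noah 28, Sven 32, Ivan 27, Theo 17. Eliminate Nadia.
Round 3: Noah 28, Sven 32, Ivan 36, Theo 17. Eliminate Theo.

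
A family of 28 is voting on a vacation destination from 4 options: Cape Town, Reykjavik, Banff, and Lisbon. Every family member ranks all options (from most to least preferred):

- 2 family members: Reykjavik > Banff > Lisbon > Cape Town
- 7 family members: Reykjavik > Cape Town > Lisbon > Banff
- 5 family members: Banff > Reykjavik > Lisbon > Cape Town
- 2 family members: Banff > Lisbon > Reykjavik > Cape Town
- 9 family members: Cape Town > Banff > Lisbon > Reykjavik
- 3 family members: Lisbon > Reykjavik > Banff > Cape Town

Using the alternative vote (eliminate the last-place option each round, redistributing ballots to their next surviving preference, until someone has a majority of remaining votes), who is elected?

Reykjavik

Round 1: Cape Town 9, Reykjavik 9, Banff 7, Lisbon 3. Eliminate Lisbon.
Round 2: Cape Town 9, Reykjavik 12, Banff 7. Eliminate Banff.
Round 3: Cape Town 9, Reykjavik 19. Reykjavik has a majority.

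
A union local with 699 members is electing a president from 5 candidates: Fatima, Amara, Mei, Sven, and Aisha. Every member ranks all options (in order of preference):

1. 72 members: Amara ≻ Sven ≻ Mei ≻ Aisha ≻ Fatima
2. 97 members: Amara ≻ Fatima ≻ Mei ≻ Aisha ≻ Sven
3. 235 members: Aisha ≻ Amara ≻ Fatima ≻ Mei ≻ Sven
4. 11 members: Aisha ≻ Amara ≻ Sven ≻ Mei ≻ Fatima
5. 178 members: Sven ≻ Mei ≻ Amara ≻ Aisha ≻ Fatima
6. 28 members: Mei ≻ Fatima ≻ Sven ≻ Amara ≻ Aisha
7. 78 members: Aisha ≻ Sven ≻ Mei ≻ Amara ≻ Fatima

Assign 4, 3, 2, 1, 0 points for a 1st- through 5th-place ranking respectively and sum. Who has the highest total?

Amara

Fatima: 72·0 + 97·3 + 235·2 + 11·0 + 178·0 + 28·3 + 78·0 = 845
Amara: 72·4 + 97·4 + 235·3 + 11·3 + 178·2 + 28·1 + 78·1 = 1876
Mei: 72·2 + 97·2 + 235·1 + 11·1 + 178·3 + 28·4 + 78·2 = 1386
Sven: 72·3 + 97·0 + 235·0 + 11·2 + 178·4 + 28·2 + 78·3 = 1240
Aisha: 72·1 + 97·1 + 235·4 + 11·4 + 178·1 + 28·0 + 78·4 = 1643
Amara has the highest Borda score (1876).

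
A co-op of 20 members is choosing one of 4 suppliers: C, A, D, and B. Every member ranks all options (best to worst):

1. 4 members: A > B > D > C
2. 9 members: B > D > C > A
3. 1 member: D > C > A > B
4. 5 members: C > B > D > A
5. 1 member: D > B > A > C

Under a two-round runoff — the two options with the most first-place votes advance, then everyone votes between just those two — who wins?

Round 1 first-place votes: C 5, A 4, D 2, B 9.
B and C advance.
Runoff: B is preferred to C by 14 voters; C by 6.
B wins the runoff.

B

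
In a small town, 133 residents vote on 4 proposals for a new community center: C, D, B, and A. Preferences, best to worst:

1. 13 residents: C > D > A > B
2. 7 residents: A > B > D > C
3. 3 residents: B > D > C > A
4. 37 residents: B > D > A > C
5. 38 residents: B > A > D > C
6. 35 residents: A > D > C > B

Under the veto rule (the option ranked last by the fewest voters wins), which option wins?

Last-place votes: C 82, D 0, B 48, A 3.
D is ranked last by the fewest voters, so D wins.

D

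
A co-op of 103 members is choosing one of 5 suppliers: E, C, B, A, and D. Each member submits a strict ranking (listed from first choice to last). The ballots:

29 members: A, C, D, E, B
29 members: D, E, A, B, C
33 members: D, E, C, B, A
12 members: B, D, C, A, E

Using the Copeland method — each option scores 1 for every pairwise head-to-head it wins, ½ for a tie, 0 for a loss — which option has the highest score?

E: beats C, B, and A; loses to D → score 3.
C: beats B; loses to E, A, and D → score 1.
B: loses to E, C, A, and D → score 0.
A: beats C and B; loses to E and D → score 2.
D: beats E, C, B, and A → score 4.
D has the best pairwise record.

D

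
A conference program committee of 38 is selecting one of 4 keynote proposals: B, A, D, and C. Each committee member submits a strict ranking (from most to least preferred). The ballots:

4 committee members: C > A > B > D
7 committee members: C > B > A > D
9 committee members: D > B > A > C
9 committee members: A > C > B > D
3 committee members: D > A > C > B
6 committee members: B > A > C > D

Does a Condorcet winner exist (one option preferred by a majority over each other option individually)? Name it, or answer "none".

Checking pairwise contests:
C beats B 23–15.
B beats A 22–16.
B beats D 26–12.
A beats C 27–11.
Every option loses at least one head-to-head, so there is no Condorcet winner.

none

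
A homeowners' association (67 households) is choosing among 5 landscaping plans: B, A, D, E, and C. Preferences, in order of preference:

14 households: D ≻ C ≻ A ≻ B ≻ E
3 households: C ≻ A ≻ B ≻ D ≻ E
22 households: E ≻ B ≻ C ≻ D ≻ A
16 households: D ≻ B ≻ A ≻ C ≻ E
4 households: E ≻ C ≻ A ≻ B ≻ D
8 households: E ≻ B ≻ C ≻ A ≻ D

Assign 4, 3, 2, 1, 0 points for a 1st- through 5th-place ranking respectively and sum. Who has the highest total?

B: 14·1 + 3·2 + 22·3 + 16·3 + 4·1 + 8·3 = 162
A: 14·2 + 3·3 + 22·0 + 16·2 + 4·2 + 8·1 = 85
D: 14·4 + 3·1 + 22·1 + 16·4 + 4·0 + 8·0 = 145
E: 14·0 + 3·0 + 22·4 + 16·0 + 4·4 + 8·4 = 136
C: 14·3 + 3·4 + 22·2 + 16·1 + 4·3 + 8·2 = 142
B has the highest Borda score (162).

B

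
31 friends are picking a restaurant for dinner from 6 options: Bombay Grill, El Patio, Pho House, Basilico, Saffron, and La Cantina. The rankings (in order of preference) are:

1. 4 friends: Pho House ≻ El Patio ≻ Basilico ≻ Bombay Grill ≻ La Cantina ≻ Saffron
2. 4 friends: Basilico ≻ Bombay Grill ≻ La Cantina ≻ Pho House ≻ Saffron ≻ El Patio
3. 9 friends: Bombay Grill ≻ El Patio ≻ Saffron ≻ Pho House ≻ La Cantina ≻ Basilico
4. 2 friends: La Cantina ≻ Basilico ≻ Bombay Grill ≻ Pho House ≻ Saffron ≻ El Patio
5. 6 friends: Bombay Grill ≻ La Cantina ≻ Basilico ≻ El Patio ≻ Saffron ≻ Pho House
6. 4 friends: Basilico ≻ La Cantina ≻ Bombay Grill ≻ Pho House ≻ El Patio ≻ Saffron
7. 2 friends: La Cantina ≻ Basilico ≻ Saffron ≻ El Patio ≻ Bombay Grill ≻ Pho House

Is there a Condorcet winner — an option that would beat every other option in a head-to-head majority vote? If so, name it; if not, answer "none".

Checking pairwise contests:
Basilico beats Bombay Grill 16–15.
Bombay Grill beats El Patio 25–6.
Bombay Grill beats Pho House 27–4.
La Cantina beats Basilico 19–12.
Bombay Grill beats Saffron 29–2.
Bombay Grill beats La Cantina 23–8.
Every option loses at least one head-to-head, so there is no Condorcet winner.

none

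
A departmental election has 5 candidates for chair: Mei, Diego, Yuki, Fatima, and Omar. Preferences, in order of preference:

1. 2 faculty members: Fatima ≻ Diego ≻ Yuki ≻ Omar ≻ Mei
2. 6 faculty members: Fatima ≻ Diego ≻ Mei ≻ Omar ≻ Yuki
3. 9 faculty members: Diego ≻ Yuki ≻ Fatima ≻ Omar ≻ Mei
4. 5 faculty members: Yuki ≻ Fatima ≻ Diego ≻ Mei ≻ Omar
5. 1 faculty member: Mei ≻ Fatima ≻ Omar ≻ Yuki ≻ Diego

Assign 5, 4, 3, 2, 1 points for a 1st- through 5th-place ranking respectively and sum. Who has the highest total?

Mei: 2·1 + 6·3 + 9·1 + 5·2 + 1·5 = 44
Diego: 2·4 + 6·4 + 9·5 + 5·3 + 1·1 = 93
Yuki: 2·3 + 6·1 + 9·4 + 5·5 + 1·2 = 75
Fatima: 2·5 + 6·5 + 9·3 + 5·4 + 1·4 = 91
Omar: 2·2 + 6·2 + 9·2 + 5·1 + 1·3 = 42
Diego has the highest Borda score (93).

Diego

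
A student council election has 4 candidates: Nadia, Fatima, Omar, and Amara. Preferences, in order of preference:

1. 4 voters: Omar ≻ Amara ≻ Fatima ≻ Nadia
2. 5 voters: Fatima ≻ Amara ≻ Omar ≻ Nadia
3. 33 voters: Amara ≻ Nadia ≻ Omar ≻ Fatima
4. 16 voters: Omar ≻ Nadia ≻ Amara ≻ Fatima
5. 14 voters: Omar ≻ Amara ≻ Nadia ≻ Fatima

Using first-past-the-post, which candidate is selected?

First-place votes: Nadia 0, Fatima 5, Omar 34, Amara 33.
Omar has the most first-place votes.

Omar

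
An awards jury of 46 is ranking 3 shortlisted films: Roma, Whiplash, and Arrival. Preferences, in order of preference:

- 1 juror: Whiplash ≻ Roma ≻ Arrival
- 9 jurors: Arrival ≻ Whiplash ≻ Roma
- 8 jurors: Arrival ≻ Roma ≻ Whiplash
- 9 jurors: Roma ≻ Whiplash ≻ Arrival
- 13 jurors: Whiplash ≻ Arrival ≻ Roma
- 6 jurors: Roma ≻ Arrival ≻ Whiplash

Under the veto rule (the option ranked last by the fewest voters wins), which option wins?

Last-place votes: Roma 22, Whiplash 14, Arrival 10.
Arrival is ranked last by the fewest voters, so Arrival wins.

Arrival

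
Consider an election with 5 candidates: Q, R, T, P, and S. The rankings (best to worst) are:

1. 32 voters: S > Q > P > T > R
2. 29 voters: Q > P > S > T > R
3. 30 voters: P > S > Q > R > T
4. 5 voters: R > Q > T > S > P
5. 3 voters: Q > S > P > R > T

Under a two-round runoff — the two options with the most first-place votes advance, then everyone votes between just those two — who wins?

Round 1 first-place votes: Q 32, R 5, T 0, P 30, S 32.
S and Q advance.
Runoff: S is preferred to Q by 62 voters; Q by 37.
S wins the runoff.

S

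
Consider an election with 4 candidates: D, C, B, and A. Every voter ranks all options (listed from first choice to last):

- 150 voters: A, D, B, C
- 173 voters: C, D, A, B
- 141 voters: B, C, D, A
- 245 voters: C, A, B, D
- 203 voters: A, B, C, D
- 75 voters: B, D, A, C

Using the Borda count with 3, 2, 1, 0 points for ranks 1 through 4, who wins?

A

D: 150·2 + 173·2 + 141·1 + 245·0 + 203·0 + 75·2 = 937
C: 150·0 + 173·3 + 141·2 + 245·3 + 203·1 + 75·0 = 1739
B: 150·1 + 173·0 + 141·3 + 245·1 + 203·2 + 75·3 = 1449
A: 150·3 + 173·1 + 141·0 + 245·2 + 203·3 + 75·1 = 1797
A has the highest Borda score (1797).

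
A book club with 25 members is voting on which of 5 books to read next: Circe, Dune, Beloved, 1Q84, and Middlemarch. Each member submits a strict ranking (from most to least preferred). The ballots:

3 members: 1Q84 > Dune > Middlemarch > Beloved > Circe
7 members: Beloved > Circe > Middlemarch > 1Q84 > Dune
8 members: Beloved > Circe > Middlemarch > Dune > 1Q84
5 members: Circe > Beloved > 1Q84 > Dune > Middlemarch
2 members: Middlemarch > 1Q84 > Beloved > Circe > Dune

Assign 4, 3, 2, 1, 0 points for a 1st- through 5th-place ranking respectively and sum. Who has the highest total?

Beloved

Circe: 3·0 + 7·3 + 8·3 + 5·4 + 2·1 = 67
Dune: 3·3 + 7·0 + 8·1 + 5·1 + 2·0 = 22
Beloved: 3·1 + 7·4 + 8·4 + 5·3 + 2·2 = 82
1Q84: 3·4 + 7·1 + 8·0 + 5·2 + 2·3 = 35
Middlemarch: 3·2 + 7·2 + 8·2 + 5·0 + 2·4 = 44
Beloved has the highest Borda score (82).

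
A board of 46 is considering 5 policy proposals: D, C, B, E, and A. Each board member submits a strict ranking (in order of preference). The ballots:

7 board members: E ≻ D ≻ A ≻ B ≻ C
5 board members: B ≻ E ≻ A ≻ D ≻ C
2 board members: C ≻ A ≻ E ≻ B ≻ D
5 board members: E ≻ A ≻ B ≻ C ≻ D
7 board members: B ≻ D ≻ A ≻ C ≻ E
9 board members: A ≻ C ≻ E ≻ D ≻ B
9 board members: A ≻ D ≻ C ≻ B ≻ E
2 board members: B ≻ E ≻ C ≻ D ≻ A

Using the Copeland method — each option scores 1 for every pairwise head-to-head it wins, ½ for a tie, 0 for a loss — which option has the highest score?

A

D: beats C and B; loses to E and A → score 2.
C: beats E; loses to D, B, and A → score 1.
B: beats C; ties E; loses to D and A → score 1.5.
E: beats D; ties B; loses to C and A → score 1.5.
A: beats D, C, B, and E → score 4.
A has the best pairwise record.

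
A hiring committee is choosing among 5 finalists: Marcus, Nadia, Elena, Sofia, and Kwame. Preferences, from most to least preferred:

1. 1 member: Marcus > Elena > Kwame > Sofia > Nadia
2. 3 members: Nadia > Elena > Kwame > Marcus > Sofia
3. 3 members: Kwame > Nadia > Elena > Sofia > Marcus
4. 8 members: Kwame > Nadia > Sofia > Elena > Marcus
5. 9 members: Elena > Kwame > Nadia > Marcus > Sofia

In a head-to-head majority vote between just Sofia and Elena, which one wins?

Voters preferring Sofia to Elena: 8; preferring Elena to Sofia: 16.
Elena wins the head-to-head.

Elena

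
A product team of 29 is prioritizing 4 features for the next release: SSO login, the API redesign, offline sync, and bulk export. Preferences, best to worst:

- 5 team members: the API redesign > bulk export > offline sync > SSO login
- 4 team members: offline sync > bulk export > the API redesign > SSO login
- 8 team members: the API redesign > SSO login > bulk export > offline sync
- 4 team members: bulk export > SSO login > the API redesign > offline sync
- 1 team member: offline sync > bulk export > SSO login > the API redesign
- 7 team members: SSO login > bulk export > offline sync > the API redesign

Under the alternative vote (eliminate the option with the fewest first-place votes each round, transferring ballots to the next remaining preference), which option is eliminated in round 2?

offline sync

Round 1: SSO login 7, the API redesign 13, offline sync 5, bulk export 4. Eliminate bulk export.
Round 2: SSO login 11, the API redesign 13, offline sync 5. Eliminate offline sync.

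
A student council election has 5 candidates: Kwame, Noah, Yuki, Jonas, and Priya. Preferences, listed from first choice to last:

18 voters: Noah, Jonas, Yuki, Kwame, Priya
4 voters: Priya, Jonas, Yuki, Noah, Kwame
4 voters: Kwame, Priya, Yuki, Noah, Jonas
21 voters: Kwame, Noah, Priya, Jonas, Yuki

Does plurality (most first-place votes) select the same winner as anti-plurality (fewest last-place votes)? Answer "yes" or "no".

no

Plurality — first-place votes: Kwame 25, Noah 18, Yuki 0, Jonas 0, Priya 4. Winner: Kwame.
Anti-plurality — last-place votes: Kwame 4, Noah 0, Yuki 21, Jonas 4, Priya 18. Winner: Noah.
The two methods disagree.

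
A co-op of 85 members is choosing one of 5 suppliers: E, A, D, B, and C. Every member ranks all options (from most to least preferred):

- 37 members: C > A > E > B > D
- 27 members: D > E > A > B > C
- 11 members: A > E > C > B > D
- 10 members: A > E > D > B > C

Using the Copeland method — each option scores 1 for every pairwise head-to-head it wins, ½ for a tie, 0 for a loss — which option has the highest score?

A

E: beats D, B, and C; loses to A → score 3.
A: beats E, D, B, and C → score 4.
D: loses to E, A, B, and C → score 0.
B: beats D; loses to E, A, and C → score 1.
C: beats D and B; loses to E and A → score 2.
A has the best pairwise record.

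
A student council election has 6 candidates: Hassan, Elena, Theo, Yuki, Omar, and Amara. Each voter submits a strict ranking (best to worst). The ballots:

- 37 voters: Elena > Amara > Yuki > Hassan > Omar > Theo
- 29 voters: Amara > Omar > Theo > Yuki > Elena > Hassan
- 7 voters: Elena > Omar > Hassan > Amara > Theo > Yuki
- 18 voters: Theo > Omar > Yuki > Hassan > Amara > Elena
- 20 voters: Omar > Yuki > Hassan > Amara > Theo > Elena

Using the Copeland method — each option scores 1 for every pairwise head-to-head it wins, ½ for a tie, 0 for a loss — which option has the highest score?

Amara

Hassan: beats Theo; loses to Elena, Yuki, Omar, and Amara → score 1.
Elena: beats Hassan; loses to Theo, Yuki, Omar, and Amara → score 1.
Theo: beats Elena; loses to Hassan, Yuki, Omar, and Amara → score 1.
Yuki: beats Hassan, Elena, and Theo; loses to Omar and Amara → score 3.
Omar: beats Hassan, Elena, Theo, and Yuki; loses to Amara → score 4.
Amara: beats Hassan, Elena, Theo, Yuki, and Omar → score 5.
Amara has the best pairwise record.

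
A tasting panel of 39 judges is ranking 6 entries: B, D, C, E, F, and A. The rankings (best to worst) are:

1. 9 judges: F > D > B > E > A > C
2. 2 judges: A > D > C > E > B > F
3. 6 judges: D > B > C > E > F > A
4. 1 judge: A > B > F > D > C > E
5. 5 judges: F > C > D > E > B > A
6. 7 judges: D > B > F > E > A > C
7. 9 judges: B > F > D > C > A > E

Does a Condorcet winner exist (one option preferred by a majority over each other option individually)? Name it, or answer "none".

Checking pairwise contests:
D beats B 29–10.
F beats D 24–15.
B beats C 32–7.
B beats E 32–7.
B beats F 25–14.
B beats A 36–3.
Every option loses at least one head-to-head, so there is no Condorcet winner.

none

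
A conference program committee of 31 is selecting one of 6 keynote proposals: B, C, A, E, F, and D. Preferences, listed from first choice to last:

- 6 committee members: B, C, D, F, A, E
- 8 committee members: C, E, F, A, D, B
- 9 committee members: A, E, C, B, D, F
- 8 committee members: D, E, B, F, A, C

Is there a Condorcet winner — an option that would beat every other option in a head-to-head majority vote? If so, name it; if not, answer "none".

E vs B: 25–6 for E.
E vs C: 17–14 for E.
E vs A: 16–15 for E.
E vs F: 25–6 for E.
E vs D: 17–14 for E.
E beats every other option head-to-head.

E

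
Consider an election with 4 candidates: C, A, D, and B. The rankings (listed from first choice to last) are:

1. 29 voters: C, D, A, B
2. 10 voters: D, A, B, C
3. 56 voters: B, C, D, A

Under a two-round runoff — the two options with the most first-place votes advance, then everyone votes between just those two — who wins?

B

Round 1 first-place votes: C 29, A 0, D 10, B 56.
B and C advance.
Runoff: B is preferred to C by 66 voters; C by 29.
B wins the runoff.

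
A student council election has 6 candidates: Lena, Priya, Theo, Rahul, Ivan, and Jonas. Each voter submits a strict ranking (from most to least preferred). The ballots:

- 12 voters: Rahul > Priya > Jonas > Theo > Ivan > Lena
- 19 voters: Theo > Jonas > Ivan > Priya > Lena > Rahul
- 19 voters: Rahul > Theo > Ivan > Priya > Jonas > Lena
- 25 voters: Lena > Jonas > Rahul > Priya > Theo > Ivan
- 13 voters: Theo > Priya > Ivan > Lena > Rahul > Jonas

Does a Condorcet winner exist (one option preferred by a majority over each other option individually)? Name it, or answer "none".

none

Checking pairwise contests:
Priya beats Lena 63–25.
Theo beats Priya 51–37.
Rahul beats Theo 56–32.
Lena beats Rahul 57–31.
Priya beats Ivan 50–38.
Theo beats Jonas 51–37.
Every option loses at least one head-to-head, so there is no Condorcet winner.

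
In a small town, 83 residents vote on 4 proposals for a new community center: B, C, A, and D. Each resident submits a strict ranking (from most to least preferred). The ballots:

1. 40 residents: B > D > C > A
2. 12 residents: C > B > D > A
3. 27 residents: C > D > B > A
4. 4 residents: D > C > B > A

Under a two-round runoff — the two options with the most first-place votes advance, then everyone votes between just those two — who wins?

Round 1 first-place votes: B 40, C 39, A 0, D 4.
B and C advance.
Runoff: B is preferred to C by 40 voters; C by 43.
C wins the runoff.

C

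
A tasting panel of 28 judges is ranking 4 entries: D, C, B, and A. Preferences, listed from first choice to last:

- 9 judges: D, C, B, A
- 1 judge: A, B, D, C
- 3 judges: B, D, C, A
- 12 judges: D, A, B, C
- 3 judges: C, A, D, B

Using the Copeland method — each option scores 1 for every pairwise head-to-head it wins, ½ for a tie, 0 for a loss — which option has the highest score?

D

D: beats C, B, and A → score 3.
C: beats A; loses to D and B → score 1.
B: beats C; loses to D and A → score 1.
A: beats B; loses to D and C → score 1.
D has the best pairwise record.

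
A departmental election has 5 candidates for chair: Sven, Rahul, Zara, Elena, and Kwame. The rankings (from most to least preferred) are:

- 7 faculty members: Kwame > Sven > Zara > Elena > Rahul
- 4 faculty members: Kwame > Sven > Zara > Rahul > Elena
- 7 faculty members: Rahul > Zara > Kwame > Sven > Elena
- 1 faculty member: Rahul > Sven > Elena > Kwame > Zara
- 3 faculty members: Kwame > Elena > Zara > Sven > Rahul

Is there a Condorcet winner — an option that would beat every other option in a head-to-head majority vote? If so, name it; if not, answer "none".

Kwame vs Sven: 21–1 for Kwame.
Kwame vs Rahul: 14–8 for Kwame.
Kwame vs Zara: 15–7 for Kwame.
Kwame vs Elena: 21–1 for Kwame.
Kwame beats every other option head-to-head.

Kwame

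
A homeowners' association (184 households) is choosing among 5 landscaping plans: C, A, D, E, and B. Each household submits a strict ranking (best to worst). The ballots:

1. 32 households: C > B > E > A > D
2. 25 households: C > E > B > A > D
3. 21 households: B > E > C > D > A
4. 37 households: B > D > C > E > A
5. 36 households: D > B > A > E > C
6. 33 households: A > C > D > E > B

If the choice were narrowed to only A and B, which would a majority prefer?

B

Voters preferring A to B: 33; preferring B to A: 151.
B wins the head-to-head.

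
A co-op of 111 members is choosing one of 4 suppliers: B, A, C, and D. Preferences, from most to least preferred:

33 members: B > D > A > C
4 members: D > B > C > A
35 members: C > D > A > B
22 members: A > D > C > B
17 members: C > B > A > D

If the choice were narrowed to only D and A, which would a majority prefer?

D

Voters preferring D to A: 72; preferring A to D: 39.
D wins the head-to-head.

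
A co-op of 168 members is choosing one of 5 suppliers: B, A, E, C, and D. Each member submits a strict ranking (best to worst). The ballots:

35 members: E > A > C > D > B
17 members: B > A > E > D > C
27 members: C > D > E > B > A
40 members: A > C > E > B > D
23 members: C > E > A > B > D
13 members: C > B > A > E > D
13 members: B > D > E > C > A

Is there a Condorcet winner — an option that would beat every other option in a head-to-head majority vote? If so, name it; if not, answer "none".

none

Checking pairwise contests:
A beats B 98–70.
E beats A 98–70.
C beats E 103–65.
A beats C 92–76.
B beats D 106–62.
Every option loses at least one head-to-head, so there is no Condorcet winner.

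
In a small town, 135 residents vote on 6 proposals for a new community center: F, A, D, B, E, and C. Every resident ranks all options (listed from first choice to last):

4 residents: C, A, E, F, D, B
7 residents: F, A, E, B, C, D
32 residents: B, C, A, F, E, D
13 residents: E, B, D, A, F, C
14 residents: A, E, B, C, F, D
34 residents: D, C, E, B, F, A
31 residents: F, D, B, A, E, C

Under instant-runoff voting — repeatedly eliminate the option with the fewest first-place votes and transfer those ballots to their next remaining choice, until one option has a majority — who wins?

B

Round 1: F 38, A 14, D 34, B 32, E 13, C 4. Eliminate C.
Round 2: F 38, A 18, D 34, B 32, E 13. Eliminate E.
Round 3: F 38, A 18, D 34, B 45. Eliminate A.
Round 4: F 42, D 34, B 59. Eliminate D.
Round 5: F 42, B 93. B has a majority.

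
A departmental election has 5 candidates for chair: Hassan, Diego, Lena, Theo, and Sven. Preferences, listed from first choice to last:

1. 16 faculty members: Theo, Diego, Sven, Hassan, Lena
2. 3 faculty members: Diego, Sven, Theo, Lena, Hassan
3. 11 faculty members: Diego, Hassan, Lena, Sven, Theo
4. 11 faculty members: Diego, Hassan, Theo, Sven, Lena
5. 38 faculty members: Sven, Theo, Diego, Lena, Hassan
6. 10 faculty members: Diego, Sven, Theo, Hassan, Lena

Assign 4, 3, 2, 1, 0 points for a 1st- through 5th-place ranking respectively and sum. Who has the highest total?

Hassan: 16·1 + 3·0 + 11·3 + 11·3 + 38·0 + 10·1 = 92
Diego: 16·3 + 3·4 + 11·4 + 11·4 + 38·2 + 10·4 = 264
Lena: 16·0 + 3·1 + 11·2 + 11·0 + 38·1 + 10·0 = 63
Theo: 16·4 + 3·2 + 11·0 + 11·2 + 38·3 + 10·2 = 226
Sven: 16·2 + 3·3 + 11·1 + 11·1 + 38·4 + 10·3 = 245
Diego has the highest Borda score (264).

Diego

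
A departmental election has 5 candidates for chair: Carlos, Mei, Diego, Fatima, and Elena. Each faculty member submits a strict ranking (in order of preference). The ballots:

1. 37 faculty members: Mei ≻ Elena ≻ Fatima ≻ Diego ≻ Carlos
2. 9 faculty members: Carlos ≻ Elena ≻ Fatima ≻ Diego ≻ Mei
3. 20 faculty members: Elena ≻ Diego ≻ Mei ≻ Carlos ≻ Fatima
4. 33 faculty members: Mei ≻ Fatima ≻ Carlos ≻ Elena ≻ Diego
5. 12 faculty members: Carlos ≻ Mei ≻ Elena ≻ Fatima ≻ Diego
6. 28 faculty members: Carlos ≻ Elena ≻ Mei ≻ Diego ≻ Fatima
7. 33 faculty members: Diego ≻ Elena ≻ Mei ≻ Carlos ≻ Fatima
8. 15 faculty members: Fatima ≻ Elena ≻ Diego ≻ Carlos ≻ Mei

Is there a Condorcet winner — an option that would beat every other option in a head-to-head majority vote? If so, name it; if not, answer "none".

Elena

Elena vs Carlos: 105–82 for Elena.
Elena vs Mei: 105–82 for Elena.
Elena vs Diego: 154–33 for Elena.
Elena vs Fatima: 139–48 for Elena.
Elena beats every other option head-to-head.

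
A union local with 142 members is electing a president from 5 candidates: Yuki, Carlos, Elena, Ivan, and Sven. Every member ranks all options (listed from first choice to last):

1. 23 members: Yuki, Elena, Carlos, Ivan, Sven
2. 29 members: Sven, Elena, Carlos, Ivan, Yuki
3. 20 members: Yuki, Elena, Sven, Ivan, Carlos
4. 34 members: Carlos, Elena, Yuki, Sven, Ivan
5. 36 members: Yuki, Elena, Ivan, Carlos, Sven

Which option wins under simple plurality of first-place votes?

Yuki

First-place votes: Yuki 79, Carlos 34, Elena 0, Ivan 0, Sven 29.
Yuki has the most first-place votes.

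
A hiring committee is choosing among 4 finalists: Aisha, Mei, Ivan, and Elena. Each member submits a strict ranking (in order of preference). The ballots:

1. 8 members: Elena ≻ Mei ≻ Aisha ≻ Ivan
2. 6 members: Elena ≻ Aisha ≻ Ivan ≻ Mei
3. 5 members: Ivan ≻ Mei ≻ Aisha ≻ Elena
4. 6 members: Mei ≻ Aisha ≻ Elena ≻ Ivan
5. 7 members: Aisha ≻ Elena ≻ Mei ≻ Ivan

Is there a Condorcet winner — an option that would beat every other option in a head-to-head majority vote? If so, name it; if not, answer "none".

Checking pairwise contests:
Mei beats Aisha 19–13.
Elena beats Mei 21–11.
Aisha beats Ivan 27–5.
Aisha beats Elena 18–14.
Every option loses at least one head-to-head, so there is no Condorcet winner.

none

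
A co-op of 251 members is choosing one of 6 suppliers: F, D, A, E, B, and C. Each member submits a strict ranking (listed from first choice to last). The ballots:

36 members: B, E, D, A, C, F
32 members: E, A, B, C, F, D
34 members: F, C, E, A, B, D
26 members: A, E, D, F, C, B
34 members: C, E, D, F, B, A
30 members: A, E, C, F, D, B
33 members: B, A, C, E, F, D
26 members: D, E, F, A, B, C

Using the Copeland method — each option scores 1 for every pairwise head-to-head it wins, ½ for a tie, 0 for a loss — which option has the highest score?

E

F: beats D and B; loses to A, E, and C → score 2.
D: loses to F, A, E, B, and C → score 0.
A: beats F, D, B, and C; loses to E → score 4.
E: beats F, D, A, B, and C → score 5.
B: beats D and C; loses to F, A, and E → score 2.
C: beats F and D; loses to A, E, and B → score 2.
E has the best pairwise record.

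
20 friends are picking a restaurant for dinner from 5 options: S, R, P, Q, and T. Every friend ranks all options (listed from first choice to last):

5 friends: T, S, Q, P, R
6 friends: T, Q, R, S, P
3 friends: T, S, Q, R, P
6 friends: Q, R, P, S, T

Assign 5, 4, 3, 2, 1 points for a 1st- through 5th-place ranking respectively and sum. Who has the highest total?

Q

S: 5·4 + 6·2 + 3·4 + 6·2 = 56
R: 5·1 + 6·3 + 3·2 + 6·4 = 53
P: 5·2 + 6·1 + 3·1 + 6·3 = 37
Q: 5·3 + 6·4 + 3·3 + 6·5 = 78
T: 5·5 + 6·5 + 3·5 + 6·1 = 76
Q has the highest Borda score (78).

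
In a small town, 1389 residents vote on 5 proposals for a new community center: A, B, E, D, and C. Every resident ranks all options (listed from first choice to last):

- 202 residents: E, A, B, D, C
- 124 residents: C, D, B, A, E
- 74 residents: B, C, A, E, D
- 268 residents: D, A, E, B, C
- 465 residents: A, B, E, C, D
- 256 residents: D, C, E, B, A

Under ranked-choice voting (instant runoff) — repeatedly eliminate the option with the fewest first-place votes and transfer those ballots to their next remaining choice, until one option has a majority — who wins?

A

Round 1: A 465, B 74, E 202, D 524, C 124. Eliminate B.
Round 2: A 465, E 202, D 524, C 198. Eliminate C.
Round 3: A 539, E 202, D 648. Eliminate E.
Round 4: A 741, D 648. A has a majority.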